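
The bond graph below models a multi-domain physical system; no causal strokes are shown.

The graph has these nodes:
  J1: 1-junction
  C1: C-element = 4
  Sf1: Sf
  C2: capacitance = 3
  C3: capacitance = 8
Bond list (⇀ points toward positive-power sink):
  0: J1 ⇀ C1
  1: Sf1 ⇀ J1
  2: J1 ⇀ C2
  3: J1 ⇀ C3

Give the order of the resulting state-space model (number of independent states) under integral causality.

3  (C1, C2, C3 all integral)

bond 1 stroke at Sf1  (Sf1: flow source, stroke at near end)
bond 0 stroke at J1  (J1 flow already set via bond 1)
bond 2 stroke at J1  (common-f at J1 fixed by 1)
bond 3 stroke at J1  (common-f at J1 fixed by 1)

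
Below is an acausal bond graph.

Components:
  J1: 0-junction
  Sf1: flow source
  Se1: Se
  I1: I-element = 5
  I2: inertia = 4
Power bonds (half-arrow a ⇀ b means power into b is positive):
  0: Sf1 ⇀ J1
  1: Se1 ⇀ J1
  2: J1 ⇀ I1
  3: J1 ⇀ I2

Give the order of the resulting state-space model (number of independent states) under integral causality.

2  (I1, I2 all integral)

β0 stroke→Sf1  (Sf1 (Sf) sets flow on bond)
β1 stroke→J1  (source Se1 imposes e)
β2 stroke→I1  (common-e at J1 fixed by 1)
β3 stroke→I2  (J1 effort already set via bond 1)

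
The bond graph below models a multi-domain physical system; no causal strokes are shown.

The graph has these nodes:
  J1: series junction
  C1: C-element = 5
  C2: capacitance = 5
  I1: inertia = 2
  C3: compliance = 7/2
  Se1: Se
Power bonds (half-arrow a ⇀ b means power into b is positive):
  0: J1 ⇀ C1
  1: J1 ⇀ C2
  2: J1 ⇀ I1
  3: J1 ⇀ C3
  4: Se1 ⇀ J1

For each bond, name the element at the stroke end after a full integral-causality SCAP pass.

#4 stroke at J1  (Se1 (Se) sets effort on bond)
#0 stroke at J1  (C1: C, integral causality)
#1 stroke at J1  (C2: C, integral causality)
#2 stroke at I1  (I1 integral (f out))
#3 stroke at J1  (J1 flow already set via bond 2)

β0 stroke at J1
β1 stroke at J1
β2 stroke at I1
β3 stroke at J1
β4 stroke at J1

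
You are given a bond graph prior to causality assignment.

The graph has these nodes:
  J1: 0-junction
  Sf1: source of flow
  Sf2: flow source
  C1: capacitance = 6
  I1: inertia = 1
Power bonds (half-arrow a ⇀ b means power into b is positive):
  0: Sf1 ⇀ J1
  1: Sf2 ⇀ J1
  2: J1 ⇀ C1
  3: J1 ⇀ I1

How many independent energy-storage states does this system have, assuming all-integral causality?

b0 |Sf1  (source Sf1 imposes f)
b1 |Sf2  (Sf2 fixes flow; stroke at Sf2)
b2 |J1  (C1 integral (e out))
b3 |I1  (J1 effort already set via bond 2)

2  (C1, I1 all integral)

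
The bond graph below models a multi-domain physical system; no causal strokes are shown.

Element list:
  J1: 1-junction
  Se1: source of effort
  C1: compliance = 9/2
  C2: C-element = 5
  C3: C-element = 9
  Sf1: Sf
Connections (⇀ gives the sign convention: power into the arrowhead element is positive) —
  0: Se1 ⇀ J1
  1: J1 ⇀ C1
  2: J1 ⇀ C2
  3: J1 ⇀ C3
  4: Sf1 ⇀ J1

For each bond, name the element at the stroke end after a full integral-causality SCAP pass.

b0 →J1
b1 →J1
b2 →J1
b3 →J1
b4 →Sf1

β0 stroke→J1  (Se1 fixes effort; stroke away)
β4 stroke→Sf1  (source Sf1 imposes f)
β1 stroke→J1  (J1 flow already set via bond 4)
β2 stroke→J1  (J1 flow already set via bond 4)
β3 stroke→J1  (J1: bond 4 brought flow, rest push out)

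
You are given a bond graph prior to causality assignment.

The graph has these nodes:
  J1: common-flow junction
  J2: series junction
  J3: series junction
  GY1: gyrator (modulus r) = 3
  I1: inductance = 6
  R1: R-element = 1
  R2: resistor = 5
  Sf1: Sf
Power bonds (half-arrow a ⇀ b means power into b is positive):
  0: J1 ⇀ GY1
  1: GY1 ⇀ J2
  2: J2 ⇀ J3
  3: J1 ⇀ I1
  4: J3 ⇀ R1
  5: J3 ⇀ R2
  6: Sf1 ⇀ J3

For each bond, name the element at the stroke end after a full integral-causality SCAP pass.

#6 stroke at Sf1  (Sf1 (Sf) sets flow on bond)
#2 stroke at J3  (1-jn J3 has f-setter on 6)
#4 stroke at J3  (J3 flow already set via bond 6)
#5 stroke at J3  (1-jn J3 has f-setter on 6)
#1 stroke at J2  (J2 flow already set via bond 2)
#0 stroke at J1  (through GY1, causality inverts; strokes same side of GY1)
#3 stroke at I1  (J1 needs exactly one f-in)

#0 stroke→J1
#1 stroke→J2
#2 stroke→J3
#3 stroke→I1
#4 stroke→J3
#5 stroke→J3
#6 stroke→Sf1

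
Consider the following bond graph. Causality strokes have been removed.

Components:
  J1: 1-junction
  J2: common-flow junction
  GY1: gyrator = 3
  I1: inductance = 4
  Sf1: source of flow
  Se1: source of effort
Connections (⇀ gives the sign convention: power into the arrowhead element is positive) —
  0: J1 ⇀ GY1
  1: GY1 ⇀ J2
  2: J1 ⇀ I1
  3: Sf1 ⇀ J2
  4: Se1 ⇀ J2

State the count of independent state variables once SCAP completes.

1  (I1 all integral)

β3 →Sf1  (Sf1 fixes flow; stroke at Sf1)
β4 →J2  (Se1: effort source, stroke at far end)
β1 →J2  (common-f at J2 fixed by 3)
β0 →J1  (GY1 both-in/both-out from 1)
β2 →I1  (J1: last free bond brings flow in)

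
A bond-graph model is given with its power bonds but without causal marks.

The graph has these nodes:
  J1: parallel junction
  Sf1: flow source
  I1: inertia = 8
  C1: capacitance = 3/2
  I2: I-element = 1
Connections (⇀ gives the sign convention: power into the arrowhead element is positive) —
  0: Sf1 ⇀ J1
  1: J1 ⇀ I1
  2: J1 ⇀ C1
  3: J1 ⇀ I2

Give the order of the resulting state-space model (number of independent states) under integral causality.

3  (C1, I1, I2 all integral)

#0 stroke→Sf1  (Sf1 fixes flow; stroke at Sf1)
#1 stroke→I1  (I1 integral (f out))
#2 stroke→J1  (prefer integral on C1)
#3 stroke→I2  (J1: bond 2 brought effort, rest push out)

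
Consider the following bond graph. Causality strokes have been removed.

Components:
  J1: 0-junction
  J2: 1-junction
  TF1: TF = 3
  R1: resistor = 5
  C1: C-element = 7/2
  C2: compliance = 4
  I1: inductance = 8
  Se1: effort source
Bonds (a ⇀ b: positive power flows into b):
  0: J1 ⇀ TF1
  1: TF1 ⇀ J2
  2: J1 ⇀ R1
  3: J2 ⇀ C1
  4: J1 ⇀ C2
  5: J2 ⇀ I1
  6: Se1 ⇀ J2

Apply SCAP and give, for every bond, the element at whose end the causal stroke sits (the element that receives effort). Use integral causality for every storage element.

#6 |J2  (Se1 fixes effort; stroke away)
#3 |J2  (C1 integral (e out))
#4 |J1  (C2: C, integral causality)
#0 |TF1  (common-e at J1 fixed by 4)
#2 |R1  (J1 effort already set via bond 4)
#1 |J2  (through TF1, causality passes straight; one stroke at TF1)
#5 |I1  (J2: last free bond brings flow in)

b0 stroke→TF1
b1 stroke→J2
b2 stroke→R1
b3 stroke→J2
b4 stroke→J1
b5 stroke→I1
b6 stroke→J2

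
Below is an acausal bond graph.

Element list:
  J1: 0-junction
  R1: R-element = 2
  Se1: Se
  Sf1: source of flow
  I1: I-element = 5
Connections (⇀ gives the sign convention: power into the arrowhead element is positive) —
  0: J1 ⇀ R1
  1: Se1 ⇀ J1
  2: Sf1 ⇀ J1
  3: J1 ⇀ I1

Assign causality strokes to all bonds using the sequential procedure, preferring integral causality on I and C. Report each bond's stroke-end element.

b1 |J1  (Se1 (Se) sets effort on bond)
b2 |Sf1  (Sf1 (Sf) sets flow on bond)
b0 |R1  (0-jn J1 has e-setter on 1)
b3 |I1  (J1 effort already set via bond 1)

#0 |R1
#1 |J1
#2 |Sf1
#3 |I1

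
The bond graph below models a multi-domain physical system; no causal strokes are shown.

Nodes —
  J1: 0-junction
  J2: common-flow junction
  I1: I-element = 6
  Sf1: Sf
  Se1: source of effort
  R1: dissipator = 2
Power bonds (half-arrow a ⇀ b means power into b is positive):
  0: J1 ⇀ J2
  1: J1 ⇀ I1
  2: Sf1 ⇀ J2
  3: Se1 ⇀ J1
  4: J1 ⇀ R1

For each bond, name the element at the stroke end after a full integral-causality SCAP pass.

bond 2 stroke→Sf1  (Sf1: flow source, stroke at near end)
bond 3 stroke→J1  (Se1 (Se) sets effort on bond)
bond 0 stroke→J2  (common-e at J1 fixed by 3)
bond 1 stroke→I1  (common-e at J1 fixed by 3)
bond 4 stroke→R1  (J1: bond 3 brought effort, rest push out)

b0 →J2
b1 →I1
b2 →Sf1
b3 →J1
b4 →R1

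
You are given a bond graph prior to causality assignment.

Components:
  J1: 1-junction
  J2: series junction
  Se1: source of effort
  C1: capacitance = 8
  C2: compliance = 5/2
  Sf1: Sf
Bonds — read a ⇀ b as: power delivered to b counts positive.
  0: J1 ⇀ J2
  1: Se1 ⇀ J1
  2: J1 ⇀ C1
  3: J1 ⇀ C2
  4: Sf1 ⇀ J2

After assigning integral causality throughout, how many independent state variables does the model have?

b1 |J1  (source Se1 imposes e)
b4 |Sf1  (Sf1 fixes flow; stroke at Sf1)
b0 |J2  (1-jn J2 has f-setter on 4)
b2 |J1  (1-jn J1 has f-setter on 0)
b3 |J1  (common-f at J1 fixed by 0)

2  (C1, C2 all integral)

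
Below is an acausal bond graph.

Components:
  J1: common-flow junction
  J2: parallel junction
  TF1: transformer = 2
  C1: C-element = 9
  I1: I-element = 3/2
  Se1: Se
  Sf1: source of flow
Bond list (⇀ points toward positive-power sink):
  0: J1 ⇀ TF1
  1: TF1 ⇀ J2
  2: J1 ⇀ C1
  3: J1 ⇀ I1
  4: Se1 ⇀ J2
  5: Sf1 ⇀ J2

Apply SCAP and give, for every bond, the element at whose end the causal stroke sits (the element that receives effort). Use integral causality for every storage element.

β0 →J1
β1 →TF1
β2 →J1
β3 →I1
β4 →J2
β5 →Sf1

#4 →J2  (source Se1 imposes e)
#5 →Sf1  (source Sf1 imposes f)
#1 →TF1  (0-jn J2 has e-setter on 4)
#0 →J1  (TF1 one-in-one-out from 1)
#2 →J1  (C1 outputs effort q/C1)
#3 →I1  (J1 needs exactly one f-in)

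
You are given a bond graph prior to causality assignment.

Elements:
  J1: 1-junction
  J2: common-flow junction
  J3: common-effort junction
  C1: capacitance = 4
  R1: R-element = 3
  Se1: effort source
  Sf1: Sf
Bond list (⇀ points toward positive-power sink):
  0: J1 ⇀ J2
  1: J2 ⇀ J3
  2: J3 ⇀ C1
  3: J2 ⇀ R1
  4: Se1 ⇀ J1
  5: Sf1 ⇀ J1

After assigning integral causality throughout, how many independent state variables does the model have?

1  (C1 all integral)

b4 stroke→J1  (Se1 (Se) sets effort on bond)
b5 stroke→Sf1  (Sf1 fixes flow; stroke at Sf1)
b0 stroke→J1  (common-f at J1 fixed by 5)
b1 stroke→J2  (common-f at J2 fixed by 0)
b3 stroke→J2  (J2 flow already set via bond 0)
b2 stroke→J3  (only one effort-in slot at J3)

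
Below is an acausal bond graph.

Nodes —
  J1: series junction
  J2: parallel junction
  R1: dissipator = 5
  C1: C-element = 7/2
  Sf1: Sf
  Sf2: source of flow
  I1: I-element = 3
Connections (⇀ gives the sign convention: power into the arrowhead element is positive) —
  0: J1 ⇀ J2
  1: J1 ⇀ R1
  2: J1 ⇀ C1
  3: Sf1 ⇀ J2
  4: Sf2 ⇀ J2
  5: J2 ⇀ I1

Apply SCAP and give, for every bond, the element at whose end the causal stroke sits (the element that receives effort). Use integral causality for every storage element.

b0 →J2
b1 →J1
b2 →J1
b3 →Sf1
b4 →Sf2
b5 →I1

bond 3 |Sf1  (Sf1 fixes flow; stroke at Sf1)
bond 4 |Sf2  (Sf2 (Sf) sets flow on bond)
bond 2 |J1  (prefer integral on C1)
bond 5 |I1  (prefer integral on I1)
bond 0 |J2  (closing 0-jn rule on J2)
bond 1 |J1  (J1: bond 0 brought flow, rest push out)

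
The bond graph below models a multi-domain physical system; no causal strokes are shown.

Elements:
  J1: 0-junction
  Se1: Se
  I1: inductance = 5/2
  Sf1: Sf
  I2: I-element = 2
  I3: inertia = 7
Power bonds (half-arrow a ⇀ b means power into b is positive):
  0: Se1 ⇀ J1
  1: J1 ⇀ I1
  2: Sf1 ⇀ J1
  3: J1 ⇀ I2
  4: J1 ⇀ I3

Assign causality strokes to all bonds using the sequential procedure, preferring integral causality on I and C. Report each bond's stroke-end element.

#0 stroke at J1  (Se1: effort source, stroke at far end)
#2 stroke at Sf1  (Sf1: flow source, stroke at near end)
#1 stroke at I1  (common-e at J1 fixed by 0)
#3 stroke at I2  (J1: bond 0 brought effort, rest push out)
#4 stroke at I3  (J1: bond 0 brought effort, rest push out)

#0 |J1
#1 |I1
#2 |Sf1
#3 |I2
#4 |I3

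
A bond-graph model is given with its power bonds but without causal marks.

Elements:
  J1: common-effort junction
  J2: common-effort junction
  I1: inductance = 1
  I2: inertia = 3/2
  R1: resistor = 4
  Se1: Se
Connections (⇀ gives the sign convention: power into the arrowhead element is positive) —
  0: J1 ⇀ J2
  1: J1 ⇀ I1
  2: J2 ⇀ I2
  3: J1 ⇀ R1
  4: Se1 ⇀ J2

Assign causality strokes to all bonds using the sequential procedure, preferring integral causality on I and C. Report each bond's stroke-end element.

β4 stroke at J2  (Se1 (Se) sets effort on bond)
β0 stroke at J1  (0-jn J2 has e-setter on 4)
β2 stroke at I2  (0-jn J2 has e-setter on 4)
β1 stroke at I1  (common-e at J1 fixed by 0)
β3 stroke at R1  (common-e at J1 fixed by 0)

bond 0 |J1
bond 1 |I1
bond 2 |I2
bond 3 |R1
bond 4 |J2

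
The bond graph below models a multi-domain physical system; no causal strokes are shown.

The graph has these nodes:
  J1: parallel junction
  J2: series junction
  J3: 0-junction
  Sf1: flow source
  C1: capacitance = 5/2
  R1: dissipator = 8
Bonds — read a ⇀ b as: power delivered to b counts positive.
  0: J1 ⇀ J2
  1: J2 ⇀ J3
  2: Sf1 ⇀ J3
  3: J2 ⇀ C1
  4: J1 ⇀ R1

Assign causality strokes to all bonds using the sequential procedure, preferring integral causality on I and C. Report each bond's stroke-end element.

b2 |Sf1  (Sf1 fixes flow; stroke at Sf1)
b1 |J3  (closing 0-jn rule on J3)
b0 |J2  (common-f at J2 fixed by 1)
b3 |J2  (common-f at J2 fixed by 1)
b4 |J1  (J1 needs exactly one e-in)

bond 0 →J2
bond 1 →J3
bond 2 →Sf1
bond 3 →J2
bond 4 →J1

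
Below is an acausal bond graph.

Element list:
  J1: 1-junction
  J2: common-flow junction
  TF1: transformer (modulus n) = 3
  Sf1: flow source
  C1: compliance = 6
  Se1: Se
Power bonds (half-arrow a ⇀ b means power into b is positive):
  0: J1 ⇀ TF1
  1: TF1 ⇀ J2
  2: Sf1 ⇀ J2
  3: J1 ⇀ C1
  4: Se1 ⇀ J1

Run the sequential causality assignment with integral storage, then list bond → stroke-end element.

β0 stroke→TF1
β1 stroke→J2
β2 stroke→Sf1
β3 stroke→J1
β4 stroke→J1

b2 |Sf1  (Sf1 fixes flow; stroke at Sf1)
b4 |J1  (source Se1 imposes e)
b1 |J2  (J2: bond 2 brought flow, rest push out)
b0 |TF1  (TF TF1: opposite of bond 1)
b3 |J1  (J1 flow already set via bond 0)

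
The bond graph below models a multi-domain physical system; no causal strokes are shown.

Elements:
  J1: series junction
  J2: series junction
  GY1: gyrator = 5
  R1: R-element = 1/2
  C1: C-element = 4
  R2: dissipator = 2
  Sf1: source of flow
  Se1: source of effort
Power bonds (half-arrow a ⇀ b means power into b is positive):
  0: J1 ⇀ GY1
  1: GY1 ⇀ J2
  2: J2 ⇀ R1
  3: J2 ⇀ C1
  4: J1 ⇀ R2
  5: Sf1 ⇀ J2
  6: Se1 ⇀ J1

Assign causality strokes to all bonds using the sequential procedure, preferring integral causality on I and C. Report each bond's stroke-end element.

bond 0 stroke→J1
bond 1 stroke→J2
bond 2 stroke→J2
bond 3 stroke→J2
bond 4 stroke→R2
bond 5 stroke→Sf1
bond 6 stroke→J1

#5 stroke→Sf1  (Sf1 (Sf) sets flow on bond)
#6 stroke→J1  (Se1: effort source, stroke at far end)
#1 stroke→J2  (1-jn J2 has f-setter on 5)
#2 stroke→J2  (common-f at J2 fixed by 5)
#3 stroke→J2  (J2: bond 5 brought flow, rest push out)
#0 stroke→J1  (GY1 both-in/both-out from 1)
#4 stroke→R2  (J1 needs exactly one f-in)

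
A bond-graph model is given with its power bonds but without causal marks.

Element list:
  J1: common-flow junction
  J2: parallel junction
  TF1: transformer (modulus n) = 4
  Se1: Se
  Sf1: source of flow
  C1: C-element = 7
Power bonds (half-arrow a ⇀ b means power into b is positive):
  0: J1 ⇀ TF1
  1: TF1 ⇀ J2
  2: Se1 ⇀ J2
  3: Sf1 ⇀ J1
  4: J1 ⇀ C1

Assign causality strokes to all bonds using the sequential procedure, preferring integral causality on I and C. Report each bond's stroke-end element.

#0 stroke at J1
#1 stroke at TF1
#2 stroke at J2
#3 stroke at Sf1
#4 stroke at J1

β2 →J2  (Se1 (Se) sets effort on bond)
β3 →Sf1  (Sf1 fixes flow; stroke at Sf1)
β0 →J1  (common-f at J1 fixed by 3)
β4 →J1  (J1 flow already set via bond 3)
β1 →TF1  (J2 effort already set via bond 2)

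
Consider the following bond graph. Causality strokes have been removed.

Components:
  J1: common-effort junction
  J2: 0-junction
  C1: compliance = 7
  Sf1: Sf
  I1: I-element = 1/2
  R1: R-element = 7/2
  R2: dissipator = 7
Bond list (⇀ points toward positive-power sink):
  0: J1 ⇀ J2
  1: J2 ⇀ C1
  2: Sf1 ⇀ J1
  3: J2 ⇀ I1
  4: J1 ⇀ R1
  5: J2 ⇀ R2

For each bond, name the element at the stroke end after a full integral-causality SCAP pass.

b2 stroke at Sf1  (Sf1: flow source, stroke at near end)
b1 stroke at J2  (C1 integral (e out))
b0 stroke at J1  (J2 effort already set via bond 1)
b3 stroke at I1  (J2: bond 1 brought effort, rest push out)
b5 stroke at R2  (J2 effort already set via bond 1)
b4 stroke at R1  (0-jn J1 has e-setter on 0)

bond 0 stroke at J1
bond 1 stroke at J2
bond 2 stroke at Sf1
bond 3 stroke at I1
bond 4 stroke at R1
bond 5 stroke at R2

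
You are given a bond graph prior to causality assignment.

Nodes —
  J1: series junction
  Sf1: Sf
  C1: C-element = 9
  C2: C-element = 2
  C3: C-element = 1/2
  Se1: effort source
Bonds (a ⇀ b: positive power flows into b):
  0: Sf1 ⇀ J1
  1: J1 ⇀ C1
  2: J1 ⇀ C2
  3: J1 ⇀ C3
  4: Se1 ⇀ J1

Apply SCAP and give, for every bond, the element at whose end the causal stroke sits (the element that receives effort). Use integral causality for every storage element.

β0 stroke at Sf1  (Sf1 (Sf) sets flow on bond)
β4 stroke at J1  (Se1: effort source, stroke at far end)
β1 stroke at J1  (J1 flow already set via bond 0)
β2 stroke at J1  (1-jn J1 has f-setter on 0)
β3 stroke at J1  (common-f at J1 fixed by 0)

#0 stroke at Sf1
#1 stroke at J1
#2 stroke at J1
#3 stroke at J1
#4 stroke at J1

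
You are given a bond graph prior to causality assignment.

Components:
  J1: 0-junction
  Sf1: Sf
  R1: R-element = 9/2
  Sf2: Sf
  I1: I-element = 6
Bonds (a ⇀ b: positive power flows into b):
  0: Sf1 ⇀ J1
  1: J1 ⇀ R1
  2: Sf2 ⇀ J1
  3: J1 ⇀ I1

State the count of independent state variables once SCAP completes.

#0 stroke→Sf1  (Sf1 (Sf) sets flow on bond)
#2 stroke→Sf2  (Sf2 (Sf) sets flow on bond)
#3 stroke→I1  (I1 integral (f out))
#1 stroke→J1  (closing 0-jn rule on J1)

1  (I1 all integral)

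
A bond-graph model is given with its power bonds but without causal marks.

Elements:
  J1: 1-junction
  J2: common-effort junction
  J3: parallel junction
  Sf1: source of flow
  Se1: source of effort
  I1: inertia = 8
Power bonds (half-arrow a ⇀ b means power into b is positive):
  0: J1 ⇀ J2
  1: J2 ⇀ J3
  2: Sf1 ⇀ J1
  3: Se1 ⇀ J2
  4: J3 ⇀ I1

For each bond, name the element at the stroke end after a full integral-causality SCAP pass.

bond 2 |Sf1  (source Sf1 imposes f)
bond 3 |J2  (Se1 (Se) sets effort on bond)
bond 0 |J1  (1-jn J1 has f-setter on 2)
bond 1 |J3  (J2 effort already set via bond 3)
bond 4 |I1  (0-jn J3 has e-setter on 1)

#0 stroke→J1
#1 stroke→J3
#2 stroke→Sf1
#3 stroke→J2
#4 stroke→I1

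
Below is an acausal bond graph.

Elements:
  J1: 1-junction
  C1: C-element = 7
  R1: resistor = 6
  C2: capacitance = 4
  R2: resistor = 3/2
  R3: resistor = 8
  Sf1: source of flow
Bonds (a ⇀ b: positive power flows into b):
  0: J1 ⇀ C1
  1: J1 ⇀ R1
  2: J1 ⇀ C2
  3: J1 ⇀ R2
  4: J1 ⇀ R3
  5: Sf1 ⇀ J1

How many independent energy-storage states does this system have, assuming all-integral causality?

2  (C1, C2 all integral)

bond 5 →Sf1  (source Sf1 imposes f)
bond 0 →J1  (common-f at J1 fixed by 5)
bond 1 →J1  (J1: bond 5 brought flow, rest push out)
bond 2 →J1  (1-jn J1 has f-setter on 5)
bond 3 →J1  (J1: bond 5 brought flow, rest push out)
bond 4 →J1  (J1: bond 5 brought flow, rest push out)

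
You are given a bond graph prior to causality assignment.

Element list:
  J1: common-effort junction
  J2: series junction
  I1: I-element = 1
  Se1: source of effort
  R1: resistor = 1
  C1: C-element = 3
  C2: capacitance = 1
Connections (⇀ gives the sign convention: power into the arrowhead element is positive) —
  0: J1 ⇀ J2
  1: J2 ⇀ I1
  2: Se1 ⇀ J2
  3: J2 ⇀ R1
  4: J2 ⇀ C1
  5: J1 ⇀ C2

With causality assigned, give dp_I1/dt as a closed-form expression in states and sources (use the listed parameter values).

dp_I1/dt = E_Se1 - p_I1 - q_C1/3 + q_C2

b2 stroke→J2  (Se1 (Se) sets effort on bond)
b1 stroke→I1  (prefer integral on I1)
b0 stroke→J2  (common-f at J2 fixed by 1)
b3 stroke→J2  (1-jn J2 has f-setter on 1)
b4 stroke→J2  (J2: bond 1 brought flow, rest push out)
b5 stroke→J1  (only one effort-in slot at J1)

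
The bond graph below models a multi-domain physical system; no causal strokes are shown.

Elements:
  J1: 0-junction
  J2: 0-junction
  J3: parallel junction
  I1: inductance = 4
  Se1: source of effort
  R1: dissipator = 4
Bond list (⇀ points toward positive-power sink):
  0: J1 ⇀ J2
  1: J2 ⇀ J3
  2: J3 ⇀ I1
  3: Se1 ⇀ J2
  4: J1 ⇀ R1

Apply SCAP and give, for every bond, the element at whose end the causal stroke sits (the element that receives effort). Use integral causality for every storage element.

bond 3 stroke→J2  (Se1 fixes effort; stroke away)
bond 0 stroke→J1  (J2 effort already set via bond 3)
bond 1 stroke→J3  (J2 effort already set via bond 3)
bond 2 stroke→I1  (common-e at J3 fixed by 1)
bond 4 stroke→R1  (J1 effort already set via bond 0)

b0 →J1
b1 →J3
b2 →I1
b3 →J2
b4 →R1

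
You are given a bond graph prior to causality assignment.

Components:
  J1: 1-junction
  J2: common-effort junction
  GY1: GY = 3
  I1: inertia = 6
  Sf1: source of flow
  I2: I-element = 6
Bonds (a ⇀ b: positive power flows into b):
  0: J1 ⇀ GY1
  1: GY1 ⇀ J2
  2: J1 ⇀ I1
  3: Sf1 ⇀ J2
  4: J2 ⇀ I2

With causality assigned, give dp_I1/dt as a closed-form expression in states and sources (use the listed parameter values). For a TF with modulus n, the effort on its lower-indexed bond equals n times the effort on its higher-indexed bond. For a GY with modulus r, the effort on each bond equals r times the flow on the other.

b3 stroke at Sf1  (Sf1 fixes flow; stroke at Sf1)
b2 stroke at I1  (I1: I, integral causality)
b0 stroke at J1  (J1 flow already set via bond 2)
b1 stroke at J2  (through GY1, causality inverts; strokes same side of GY1)
b4 stroke at I2  (J2: bond 1 brought effort, rest push out)

dp_I1/dt = 3*F_Sf1 - p_I2/2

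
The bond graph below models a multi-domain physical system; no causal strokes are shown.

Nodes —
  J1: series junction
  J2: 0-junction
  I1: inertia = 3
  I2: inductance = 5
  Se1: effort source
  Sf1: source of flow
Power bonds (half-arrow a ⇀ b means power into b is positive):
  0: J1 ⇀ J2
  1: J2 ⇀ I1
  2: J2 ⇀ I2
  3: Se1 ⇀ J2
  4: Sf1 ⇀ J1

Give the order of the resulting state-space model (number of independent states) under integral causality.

b3 stroke at J2  (source Se1 imposes e)
b4 stroke at Sf1  (source Sf1 imposes f)
b0 stroke at J1  (1-jn J1 has f-setter on 4)
b1 stroke at I1  (J2 effort already set via bond 3)
b2 stroke at I2  (J2: bond 3 brought effort, rest push out)

2  (I1, I2 all integral)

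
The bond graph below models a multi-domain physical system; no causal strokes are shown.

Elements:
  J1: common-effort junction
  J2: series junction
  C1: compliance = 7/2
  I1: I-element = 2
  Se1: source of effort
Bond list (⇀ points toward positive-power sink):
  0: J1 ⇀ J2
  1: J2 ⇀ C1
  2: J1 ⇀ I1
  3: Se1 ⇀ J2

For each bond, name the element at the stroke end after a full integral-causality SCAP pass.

#3 →J2  (Se1: effort source, stroke at far end)
#1 →J2  (C1 outputs effort q/C1)
#0 →J1  (only one flow-in slot at J2)
#2 →I1  (J1 effort already set via bond 0)

β0 |J1
β1 |J2
β2 |I1
β3 |J2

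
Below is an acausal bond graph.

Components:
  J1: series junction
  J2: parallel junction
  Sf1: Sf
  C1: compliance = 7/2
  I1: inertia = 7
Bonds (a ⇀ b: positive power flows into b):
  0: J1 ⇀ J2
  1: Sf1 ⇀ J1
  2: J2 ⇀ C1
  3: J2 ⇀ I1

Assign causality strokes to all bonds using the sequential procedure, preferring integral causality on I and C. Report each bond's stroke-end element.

#0 →J1
#1 →Sf1
#2 →J2
#3 →I1

bond 1 stroke at Sf1  (Sf1 fixes flow; stroke at Sf1)
bond 0 stroke at J1  (common-f at J1 fixed by 1)
bond 2 stroke at J2  (C1: C, integral causality)
bond 3 stroke at I1  (common-e at J2 fixed by 2)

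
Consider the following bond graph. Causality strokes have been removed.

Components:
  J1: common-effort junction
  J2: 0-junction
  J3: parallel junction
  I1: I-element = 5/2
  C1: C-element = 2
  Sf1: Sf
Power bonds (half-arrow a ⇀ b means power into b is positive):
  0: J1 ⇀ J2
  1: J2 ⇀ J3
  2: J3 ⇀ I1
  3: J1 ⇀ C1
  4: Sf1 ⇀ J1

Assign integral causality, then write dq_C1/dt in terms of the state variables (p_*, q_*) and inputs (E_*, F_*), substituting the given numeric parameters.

b4 stroke at Sf1  (Sf1: flow source, stroke at near end)
b2 stroke at I1  (I1 outputs flow p/I1)
b1 stroke at J3  (closing 0-jn rule on J3)
b0 stroke at J2  (only one effort-in slot at J2)
b3 stroke at J1  (J1 needs exactly one e-in)

dq_C1/dt = F_Sf1 - 2*p_I1/5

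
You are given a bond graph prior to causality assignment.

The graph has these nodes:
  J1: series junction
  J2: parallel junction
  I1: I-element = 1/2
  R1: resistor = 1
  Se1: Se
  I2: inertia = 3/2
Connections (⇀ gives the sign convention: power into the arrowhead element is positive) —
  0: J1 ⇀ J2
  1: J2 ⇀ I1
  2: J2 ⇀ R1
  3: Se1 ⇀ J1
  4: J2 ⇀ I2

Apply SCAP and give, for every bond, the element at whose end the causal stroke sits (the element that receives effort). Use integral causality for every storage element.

#3 stroke at J1  (source Se1 imposes e)
#0 stroke at J2  (J1: last free bond brings flow in)
#1 stroke at I1  (common-e at J2 fixed by 0)
#2 stroke at R1  (0-jn J2 has e-setter on 0)
#4 stroke at I2  (common-e at J2 fixed by 0)

β0 stroke at J2
β1 stroke at I1
β2 stroke at R1
β3 stroke at J1
β4 stroke at I2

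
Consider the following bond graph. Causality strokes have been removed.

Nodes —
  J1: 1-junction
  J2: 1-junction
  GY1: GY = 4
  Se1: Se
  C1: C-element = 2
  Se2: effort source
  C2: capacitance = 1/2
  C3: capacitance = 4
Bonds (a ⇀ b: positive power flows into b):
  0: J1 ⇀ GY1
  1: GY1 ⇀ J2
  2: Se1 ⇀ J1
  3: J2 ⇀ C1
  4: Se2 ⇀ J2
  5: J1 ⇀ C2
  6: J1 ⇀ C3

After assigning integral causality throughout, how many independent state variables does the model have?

3  (C1, C2, C3 all integral)

#2 stroke at J1  (Se1: effort source, stroke at far end)
#4 stroke at J2  (source Se2 imposes e)
#3 stroke at J2  (prefer integral on C1)
#1 stroke at GY1  (only one flow-in slot at J2)
#0 stroke at GY1  (GY GY1: same side as bond 1)
#5 stroke at J1  (1-jn J1 has f-setter on 0)
#6 stroke at J1  (J1: bond 0 brought flow, rest push out)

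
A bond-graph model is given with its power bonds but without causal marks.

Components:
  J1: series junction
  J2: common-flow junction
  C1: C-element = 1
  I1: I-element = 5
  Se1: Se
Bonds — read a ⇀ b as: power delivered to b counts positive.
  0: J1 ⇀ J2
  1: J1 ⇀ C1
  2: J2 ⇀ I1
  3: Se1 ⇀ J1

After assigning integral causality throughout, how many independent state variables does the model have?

2  (C1, I1 all integral)

b3 |J1  (Se1 (Se) sets effort on bond)
b1 |J1  (C1: C, integral causality)
b0 |J2  (only one flow-in slot at J1)
b2 |I1  (J2: last free bond brings flow in)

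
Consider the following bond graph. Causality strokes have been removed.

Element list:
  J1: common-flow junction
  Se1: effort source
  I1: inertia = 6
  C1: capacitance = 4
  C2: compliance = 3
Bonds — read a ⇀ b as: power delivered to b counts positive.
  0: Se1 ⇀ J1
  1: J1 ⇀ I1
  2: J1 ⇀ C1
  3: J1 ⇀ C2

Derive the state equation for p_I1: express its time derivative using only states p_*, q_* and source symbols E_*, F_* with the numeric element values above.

b0 stroke at J1  (source Se1 imposes e)
b1 stroke at I1  (I1 integral (f out))
b2 stroke at J1  (J1 flow already set via bond 1)
b3 stroke at J1  (1-jn J1 has f-setter on 1)

dp_I1/dt = E_Se1 - q_C1/4 - q_C2/3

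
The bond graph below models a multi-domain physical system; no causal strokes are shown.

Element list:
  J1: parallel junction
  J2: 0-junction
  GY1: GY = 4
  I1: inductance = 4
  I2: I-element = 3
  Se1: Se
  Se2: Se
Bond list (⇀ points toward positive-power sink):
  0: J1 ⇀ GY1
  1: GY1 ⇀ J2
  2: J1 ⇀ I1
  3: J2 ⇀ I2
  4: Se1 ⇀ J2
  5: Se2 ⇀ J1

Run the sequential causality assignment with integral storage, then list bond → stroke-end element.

b0 →GY1
b1 →GY1
b2 →I1
b3 →I2
b4 →J2
b5 →J1

b4 stroke→J2  (Se1: effort source, stroke at far end)
b5 stroke→J1  (Se2: effort source, stroke at far end)
b0 stroke→GY1  (J1: bond 5 brought effort, rest push out)
b2 stroke→I1  (J1 effort already set via bond 5)
b1 stroke→GY1  (J2: bond 4 brought effort, rest push out)
b3 stroke→I2  (common-e at J2 fixed by 4)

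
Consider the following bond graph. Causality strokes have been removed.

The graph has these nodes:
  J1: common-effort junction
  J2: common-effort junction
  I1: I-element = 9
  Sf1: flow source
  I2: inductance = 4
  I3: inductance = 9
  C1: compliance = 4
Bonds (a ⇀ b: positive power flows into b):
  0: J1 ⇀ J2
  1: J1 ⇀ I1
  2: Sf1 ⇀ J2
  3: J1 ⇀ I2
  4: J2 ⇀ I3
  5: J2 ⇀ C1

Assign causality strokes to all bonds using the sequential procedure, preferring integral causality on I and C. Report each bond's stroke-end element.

bond 0 stroke→J1
bond 1 stroke→I1
bond 2 stroke→Sf1
bond 3 stroke→I2
bond 4 stroke→I3
bond 5 stroke→J2

bond 2 |Sf1  (Sf1 fixes flow; stroke at Sf1)
bond 1 |I1  (prefer integral on I1)
bond 3 |I2  (I2 integral (f out))
bond 0 |J1  (J1: last free bond brings effort in)
bond 4 |I3  (I3 integral (f out))
bond 5 |J2  (J2: last free bond brings effort in)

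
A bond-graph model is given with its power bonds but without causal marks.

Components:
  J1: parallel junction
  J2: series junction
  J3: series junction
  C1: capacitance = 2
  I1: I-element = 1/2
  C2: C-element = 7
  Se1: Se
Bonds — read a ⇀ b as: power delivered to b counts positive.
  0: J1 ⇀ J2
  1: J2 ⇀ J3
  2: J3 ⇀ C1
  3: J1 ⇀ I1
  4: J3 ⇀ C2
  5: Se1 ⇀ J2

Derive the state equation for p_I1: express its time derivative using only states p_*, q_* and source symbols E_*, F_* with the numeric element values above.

bond 5 |J2  (source Se1 imposes e)
bond 2 |J3  (prefer integral on C1)
bond 3 |I1  (I1: I, integral causality)
bond 0 |J1  (J1 needs exactly one e-in)
bond 1 |J2  (J2: bond 0 brought flow, rest push out)
bond 4 |J3  (1-jn J3 has f-setter on 1)

dp_I1/dt = -E_Se1 + q_C1/2 + q_C2/7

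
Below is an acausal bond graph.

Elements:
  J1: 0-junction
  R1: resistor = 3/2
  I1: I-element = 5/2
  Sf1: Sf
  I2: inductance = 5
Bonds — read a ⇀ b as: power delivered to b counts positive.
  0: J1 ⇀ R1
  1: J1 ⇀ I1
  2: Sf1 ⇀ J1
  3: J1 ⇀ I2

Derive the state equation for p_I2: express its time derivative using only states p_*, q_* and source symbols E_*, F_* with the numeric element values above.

b2 stroke at Sf1  (Sf1 fixes flow; stroke at Sf1)
b1 stroke at I1  (I1 integral (f out))
b3 stroke at I2  (I2 outputs flow p/I2)
b0 stroke at J1  (only one effort-in slot at J1)

dp_I2/dt = 3*F_Sf1/2 - 3*p_I1/5 - 3*p_I2/10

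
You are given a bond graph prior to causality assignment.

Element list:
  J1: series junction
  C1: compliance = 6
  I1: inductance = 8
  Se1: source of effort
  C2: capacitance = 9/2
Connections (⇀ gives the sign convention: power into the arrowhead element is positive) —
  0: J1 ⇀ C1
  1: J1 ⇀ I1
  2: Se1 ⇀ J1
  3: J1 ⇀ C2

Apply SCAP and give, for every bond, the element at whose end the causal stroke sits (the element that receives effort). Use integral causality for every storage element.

#0 →J1
#1 →I1
#2 →J1
#3 →J1

b2 stroke at J1  (source Se1 imposes e)
b0 stroke at J1  (C1 outputs effort q/C1)
b1 stroke at I1  (I1: I, integral causality)
b3 stroke at J1  (J1: bond 1 brought flow, rest push out)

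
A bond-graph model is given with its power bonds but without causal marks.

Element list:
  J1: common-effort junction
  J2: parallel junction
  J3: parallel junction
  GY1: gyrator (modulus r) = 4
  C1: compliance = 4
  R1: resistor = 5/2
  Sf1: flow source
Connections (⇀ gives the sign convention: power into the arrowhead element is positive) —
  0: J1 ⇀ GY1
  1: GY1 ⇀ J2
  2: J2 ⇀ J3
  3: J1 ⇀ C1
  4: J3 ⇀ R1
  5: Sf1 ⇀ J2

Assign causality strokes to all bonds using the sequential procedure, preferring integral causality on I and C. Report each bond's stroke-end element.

β5 |Sf1  (source Sf1 imposes f)
β3 |J1  (prefer integral on C1)
β0 |GY1  (J1 effort already set via bond 3)
β1 |GY1  (GY1: gyrator matches bond 0)
β2 |J2  (J2: last free bond brings effort in)
β4 |J3  (closing 0-jn rule on J3)

#0 stroke at GY1
#1 stroke at GY1
#2 stroke at J2
#3 stroke at J1
#4 stroke at J3
#5 stroke at Sf1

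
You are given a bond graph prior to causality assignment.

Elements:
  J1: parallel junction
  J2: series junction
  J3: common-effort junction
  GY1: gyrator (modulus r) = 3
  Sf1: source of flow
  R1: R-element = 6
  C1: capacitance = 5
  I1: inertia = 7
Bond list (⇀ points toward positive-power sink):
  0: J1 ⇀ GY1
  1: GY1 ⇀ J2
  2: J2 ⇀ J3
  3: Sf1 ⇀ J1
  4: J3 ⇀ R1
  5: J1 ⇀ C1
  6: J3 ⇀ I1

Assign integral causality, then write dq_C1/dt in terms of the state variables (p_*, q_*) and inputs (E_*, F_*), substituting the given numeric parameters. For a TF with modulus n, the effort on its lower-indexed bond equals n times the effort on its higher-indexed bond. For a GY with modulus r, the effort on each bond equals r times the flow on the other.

dq_C1/dt = F_Sf1 + 2*p_I1/7 - 2*q_C1/15

b3 stroke→Sf1  (Sf1 (Sf) sets flow on bond)
b5 stroke→J1  (C1 integral (e out))
b0 stroke→GY1  (J1: bond 5 brought effort, rest push out)
b1 stroke→GY1  (GY GY1: same side as bond 0)
b2 stroke→J2  (1-jn J2 has f-setter on 1)
b6 stroke→I1  (I1 outputs flow p/I1)
b4 stroke→J3  (J3: last free bond brings effort in)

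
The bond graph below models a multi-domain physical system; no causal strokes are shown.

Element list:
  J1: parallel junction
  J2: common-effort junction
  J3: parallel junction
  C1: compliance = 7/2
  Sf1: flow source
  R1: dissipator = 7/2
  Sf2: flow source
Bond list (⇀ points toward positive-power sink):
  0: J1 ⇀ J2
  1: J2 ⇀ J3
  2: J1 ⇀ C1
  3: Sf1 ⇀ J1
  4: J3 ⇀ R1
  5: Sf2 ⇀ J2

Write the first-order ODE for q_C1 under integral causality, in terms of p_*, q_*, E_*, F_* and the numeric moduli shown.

β3 stroke at Sf1  (source Sf1 imposes f)
β5 stroke at Sf2  (Sf2 fixes flow; stroke at Sf2)
β2 stroke at J1  (prefer integral on C1)
β0 stroke at J2  (J1: bond 2 brought effort, rest push out)
β1 stroke at J3  (J2 effort already set via bond 0)
β4 stroke at R1  (J3: bond 1 brought effort, rest push out)

dq_C1/dt = F_Sf1 + F_Sf2 - 4*q_C1/49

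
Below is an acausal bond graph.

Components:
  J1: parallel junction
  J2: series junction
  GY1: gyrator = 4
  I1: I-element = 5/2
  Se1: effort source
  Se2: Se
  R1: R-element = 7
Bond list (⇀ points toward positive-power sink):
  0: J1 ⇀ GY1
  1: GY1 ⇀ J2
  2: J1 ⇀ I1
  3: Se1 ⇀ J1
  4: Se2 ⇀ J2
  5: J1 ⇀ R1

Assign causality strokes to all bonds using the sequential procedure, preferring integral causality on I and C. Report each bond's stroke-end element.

bond 3 |J1  (Se1 (Se) sets effort on bond)
bond 4 |J2  (source Se2 imposes e)
bond 0 |GY1  (common-e at J1 fixed by 3)
bond 2 |I1  (common-e at J1 fixed by 3)
bond 5 |R1  (J1 effort already set via bond 3)
bond 1 |GY1  (closing 1-jn rule on J2)

bond 0 →GY1
bond 1 →GY1
bond 2 →I1
bond 3 →J1
bond 4 →J2
bond 5 →R1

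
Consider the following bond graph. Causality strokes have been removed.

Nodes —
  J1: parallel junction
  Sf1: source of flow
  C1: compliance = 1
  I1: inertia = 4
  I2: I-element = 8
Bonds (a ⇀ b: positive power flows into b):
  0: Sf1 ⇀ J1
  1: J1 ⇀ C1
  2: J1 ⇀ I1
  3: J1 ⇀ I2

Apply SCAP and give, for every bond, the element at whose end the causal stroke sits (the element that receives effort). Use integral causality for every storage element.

β0 stroke→Sf1  (Sf1: flow source, stroke at near end)
β1 stroke→J1  (prefer integral on C1)
β2 stroke→I1  (common-e at J1 fixed by 1)
β3 stroke→I2  (J1: bond 1 brought effort, rest push out)

#0 →Sf1
#1 →J1
#2 →I1
#3 →I2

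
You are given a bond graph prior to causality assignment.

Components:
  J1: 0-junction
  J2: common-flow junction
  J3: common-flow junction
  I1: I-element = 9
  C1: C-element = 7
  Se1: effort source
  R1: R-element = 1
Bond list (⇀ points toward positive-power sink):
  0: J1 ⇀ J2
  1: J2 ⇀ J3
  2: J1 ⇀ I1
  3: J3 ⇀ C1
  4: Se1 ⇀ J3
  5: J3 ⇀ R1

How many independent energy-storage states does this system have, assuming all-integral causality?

2  (C1, I1 all integral)

β4 stroke at J3  (Se1: effort source, stroke at far end)
β2 stroke at I1  (I1 integral (f out))
β0 stroke at J1  (J1 needs exactly one e-in)
β1 stroke at J2  (1-jn J2 has f-setter on 0)
β3 stroke at J3  (common-f at J3 fixed by 1)
β5 stroke at J3  (1-jn J3 has f-setter on 1)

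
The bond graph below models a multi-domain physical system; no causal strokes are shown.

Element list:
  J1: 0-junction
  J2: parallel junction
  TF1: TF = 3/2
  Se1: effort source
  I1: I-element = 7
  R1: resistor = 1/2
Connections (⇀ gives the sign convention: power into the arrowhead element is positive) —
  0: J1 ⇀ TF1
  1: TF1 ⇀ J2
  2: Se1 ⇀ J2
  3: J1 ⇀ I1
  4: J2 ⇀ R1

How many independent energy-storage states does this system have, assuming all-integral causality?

#2 stroke at J2  (Se1 fixes effort; stroke away)
#1 stroke at TF1  (0-jn J2 has e-setter on 2)
#4 stroke at R1  (J2 effort already set via bond 2)
#0 stroke at J1  (through TF1, causality passes straight; one stroke at TF1)
#3 stroke at I1  (0-jn J1 has e-setter on 0)

1  (I1 all integral)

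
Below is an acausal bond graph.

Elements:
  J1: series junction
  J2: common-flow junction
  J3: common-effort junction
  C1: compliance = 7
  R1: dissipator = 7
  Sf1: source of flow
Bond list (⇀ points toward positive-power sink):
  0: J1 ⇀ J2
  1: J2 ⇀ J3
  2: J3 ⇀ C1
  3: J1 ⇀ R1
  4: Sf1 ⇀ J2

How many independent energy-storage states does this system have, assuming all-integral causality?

β4 stroke→Sf1  (Sf1 fixes flow; stroke at Sf1)
β0 stroke→J2  (common-f at J2 fixed by 4)
β1 stroke→J2  (J2: bond 4 brought flow, rest push out)
β2 stroke→J3  (only one effort-in slot at J3)
β3 stroke→J1  (common-f at J1 fixed by 0)

1  (C1 all integral)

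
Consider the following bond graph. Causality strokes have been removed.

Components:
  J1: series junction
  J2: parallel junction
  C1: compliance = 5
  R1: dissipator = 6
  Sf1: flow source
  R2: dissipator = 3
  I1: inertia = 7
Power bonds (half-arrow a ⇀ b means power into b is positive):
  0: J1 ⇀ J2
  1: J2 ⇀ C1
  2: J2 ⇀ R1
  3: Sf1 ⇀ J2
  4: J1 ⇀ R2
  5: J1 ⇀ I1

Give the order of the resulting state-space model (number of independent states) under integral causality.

#3 →Sf1  (Sf1: flow source, stroke at near end)
#1 →J2  (C1 integral (e out))
#0 →J1  (0-jn J2 has e-setter on 1)
#2 →R1  (0-jn J2 has e-setter on 1)
#5 →I1  (prefer integral on I1)
#4 →J1  (J1 flow already set via bond 5)

2  (C1, I1 all integral)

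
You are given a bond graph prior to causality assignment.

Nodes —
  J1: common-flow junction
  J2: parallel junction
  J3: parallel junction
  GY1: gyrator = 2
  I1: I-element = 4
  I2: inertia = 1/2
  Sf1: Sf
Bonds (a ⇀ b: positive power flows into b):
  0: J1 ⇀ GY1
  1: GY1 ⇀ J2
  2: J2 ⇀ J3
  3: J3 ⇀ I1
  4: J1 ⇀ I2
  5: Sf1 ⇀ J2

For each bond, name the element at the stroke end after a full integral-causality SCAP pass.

β0 →J1
β1 →J2
β2 →J3
β3 →I1
β4 →I2
β5 →Sf1

#5 stroke at Sf1  (Sf1 (Sf) sets flow on bond)
#3 stroke at I1  (I1 integral (f out))
#2 stroke at J3  (J3: last free bond brings effort in)
#1 stroke at J2  (only one effort-in slot at J2)
#0 stroke at J1  (GY1 both-in/both-out from 1)
#4 stroke at I2  (closing 1-jn rule on J1)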